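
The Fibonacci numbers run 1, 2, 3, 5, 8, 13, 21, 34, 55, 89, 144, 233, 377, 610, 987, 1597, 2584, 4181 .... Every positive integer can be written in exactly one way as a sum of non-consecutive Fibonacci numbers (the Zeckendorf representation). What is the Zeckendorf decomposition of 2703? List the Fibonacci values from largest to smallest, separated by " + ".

2703 − 2584 = 119
119 − 89 = 30
30 − 21 = 9
9 − 8 = 1
1 − 1 = 0
So 2703 = 2584 + 89 + 21 + 8 + 1, with no two terms consecutive in the sequence.

2584 + 89 + 21 + 8 + 1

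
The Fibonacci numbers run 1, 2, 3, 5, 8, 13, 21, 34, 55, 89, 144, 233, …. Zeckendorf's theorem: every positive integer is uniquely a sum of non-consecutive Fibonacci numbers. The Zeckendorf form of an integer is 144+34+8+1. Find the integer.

187

144+34+8+1 = 187.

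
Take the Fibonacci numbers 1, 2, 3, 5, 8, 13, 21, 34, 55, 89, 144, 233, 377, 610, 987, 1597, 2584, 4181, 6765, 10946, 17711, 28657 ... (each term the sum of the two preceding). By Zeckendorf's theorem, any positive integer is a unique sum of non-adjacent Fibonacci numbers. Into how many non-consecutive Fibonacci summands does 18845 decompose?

4

take 17711 (≤ 18845); 18845 − 17711 = 1134
take 987 (≤ 1134); 1134 − 987 = 147
take 144 (≤ 147); 147 − 144 = 3
take 3 (≤ 3); 3 − 3 = 0
18845 = 17711 + 987 + 144 + 3, which has 4 terms.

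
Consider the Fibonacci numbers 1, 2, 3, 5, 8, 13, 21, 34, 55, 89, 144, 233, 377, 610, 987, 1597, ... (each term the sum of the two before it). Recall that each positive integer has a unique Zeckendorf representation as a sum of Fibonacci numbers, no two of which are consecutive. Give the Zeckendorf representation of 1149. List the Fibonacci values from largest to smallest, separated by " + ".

987 ≤ 1149 < 1597, so take 987; remainder 162
144 ≤ 162 < 233, so take 144; remainder 18
13 ≤ 18 < 21, so take 13; remainder 5
5 ≤ 5 < 8, so take 5; remainder 0
So 1149 = 987 + 144 + 13 + 5, with no two terms consecutive in the sequence.

987 + 144 + 13 + 5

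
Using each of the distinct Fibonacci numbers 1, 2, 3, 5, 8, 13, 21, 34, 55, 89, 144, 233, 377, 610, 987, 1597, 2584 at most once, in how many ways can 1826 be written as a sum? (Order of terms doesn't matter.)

15

Each representation comes from the Zeckendorf form by replacing some F_k with F_{k−1} + F_{k−2} where possible.
1826 = 1597+144+55+21+8+1 = 1597+144+55+21+5+3+1 = 987+610+144+55+21+8+1 = … (12 more), for 15 in all.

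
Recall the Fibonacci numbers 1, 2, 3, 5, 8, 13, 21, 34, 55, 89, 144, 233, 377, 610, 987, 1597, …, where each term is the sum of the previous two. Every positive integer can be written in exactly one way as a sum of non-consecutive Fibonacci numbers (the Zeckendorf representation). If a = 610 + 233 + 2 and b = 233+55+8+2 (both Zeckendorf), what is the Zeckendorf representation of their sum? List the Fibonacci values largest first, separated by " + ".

The two numbers are 845 and 298, so their sum is 1143.
1143: greatest Fibonacci not exceeding it is 987, leaving 156
156: greatest Fibonacci not exceeding it is 144, leaving 12
12: greatest Fibonacci not exceeding it is 8, leaving 4
4: greatest Fibonacci not exceeding it is 3, leaving 1
1: greatest Fibonacci not exceeding it is 1, leaving 0

987 + 144 + 8 + 3 + 1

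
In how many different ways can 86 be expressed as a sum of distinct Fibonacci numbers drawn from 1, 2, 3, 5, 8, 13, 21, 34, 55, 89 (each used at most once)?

4

86 = 55+21+8+2 = 55+21+5+3+2 = 55+13+8+5+3+2 = 34+21+13+8+5+3+2 — 4 representations.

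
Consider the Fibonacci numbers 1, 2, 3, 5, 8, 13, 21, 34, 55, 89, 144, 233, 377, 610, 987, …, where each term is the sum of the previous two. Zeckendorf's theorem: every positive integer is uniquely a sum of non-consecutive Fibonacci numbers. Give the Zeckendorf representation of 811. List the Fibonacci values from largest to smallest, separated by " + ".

811 − 610 = 201
201 − 144 = 57
57 − 55 = 2
2 − 2 = 0
So 811 = 610 + 144 + 55 + 2, with no two terms consecutive in the sequence.

610 + 144 + 55 + 2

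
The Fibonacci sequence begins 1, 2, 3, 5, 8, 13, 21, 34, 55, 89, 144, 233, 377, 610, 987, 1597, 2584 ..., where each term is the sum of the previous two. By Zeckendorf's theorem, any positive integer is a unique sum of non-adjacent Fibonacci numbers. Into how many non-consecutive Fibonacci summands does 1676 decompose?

4

Repeatedly subtract the largest Fibonacci number that fits:
take 1597 (≤ 1676); 1676 − 1597 = 79
take 55 (≤ 79); 79 − 55 = 24
take 21 (≤ 24); 24 − 21 = 3
take 3 (≤ 3); 3 − 3 = 0
1676 = 1597 + 55 + 21 + 3, which has 4 terms.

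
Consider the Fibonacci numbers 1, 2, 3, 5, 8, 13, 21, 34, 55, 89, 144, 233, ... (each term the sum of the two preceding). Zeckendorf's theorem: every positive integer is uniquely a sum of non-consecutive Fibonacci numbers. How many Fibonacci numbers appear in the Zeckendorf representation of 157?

157: greatest Fibonacci not exceeding it is 144, leaving 13
13: greatest Fibonacci not exceeding it is 13, leaving 0
157 = 144 + 13, which has 2 terms.

2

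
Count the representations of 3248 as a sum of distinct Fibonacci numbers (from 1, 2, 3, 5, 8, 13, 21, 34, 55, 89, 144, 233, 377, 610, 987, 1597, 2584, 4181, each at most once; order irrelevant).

6

Starting from the Zeckendorf form and repeatedly splitting a term F_k into F_{k−1} + F_{k−2} (when neither is already used) reaches every representation.
3248 = 2584+610+34+13+5+2 = 2584+377+233+34+13+5+2 = 1597+987+610+34+13+5+2 = … (3 more), for 6 in all.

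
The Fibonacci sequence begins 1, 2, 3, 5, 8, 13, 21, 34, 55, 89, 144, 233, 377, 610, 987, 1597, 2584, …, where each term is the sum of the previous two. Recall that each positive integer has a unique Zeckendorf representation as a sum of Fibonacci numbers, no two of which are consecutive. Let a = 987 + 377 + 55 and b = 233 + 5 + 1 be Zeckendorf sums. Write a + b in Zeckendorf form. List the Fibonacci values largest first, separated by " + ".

1597 + 55 + 5 + 1

The two numbers are 1419 and 239, so their sum is 1658.
take 1597 (≤ 1658); 1658 − 1597 = 61
take 55 (≤ 61); 61 − 55 = 6
take 5 (≤ 6); 6 − 5 = 1
take 1 (≤ 1); 1 − 1 = 0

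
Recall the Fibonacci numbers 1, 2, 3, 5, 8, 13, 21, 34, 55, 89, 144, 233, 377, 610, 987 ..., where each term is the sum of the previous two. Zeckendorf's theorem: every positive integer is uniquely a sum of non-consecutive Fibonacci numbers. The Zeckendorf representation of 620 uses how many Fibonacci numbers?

3

Greedy algorithm:
take 610 (≤ 620); 620 − 610 = 10
take 8 (≤ 10); 10 − 8 = 2
take 2 (≤ 2); 2 − 2 = 0
620 = 610 + 8 + 2, which has 3 terms.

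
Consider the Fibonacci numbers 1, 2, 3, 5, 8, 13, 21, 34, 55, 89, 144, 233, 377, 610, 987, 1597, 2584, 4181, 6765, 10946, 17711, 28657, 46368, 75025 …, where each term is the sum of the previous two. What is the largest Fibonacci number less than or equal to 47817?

46368 ≤ 47817 < 75025, so the largest Fibonacci number not exceeding 47817 is 46368.

46368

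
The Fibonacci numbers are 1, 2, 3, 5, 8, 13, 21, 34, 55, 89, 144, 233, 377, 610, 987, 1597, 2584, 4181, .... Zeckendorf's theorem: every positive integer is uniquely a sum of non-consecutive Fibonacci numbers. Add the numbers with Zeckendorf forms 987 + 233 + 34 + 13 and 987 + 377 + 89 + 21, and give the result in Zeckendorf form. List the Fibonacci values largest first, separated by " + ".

2584 + 144 + 13

The two numbers are 1267 and 1474, so their sum is 2741.
2741 − 2584 = 157
157 − 144 = 13
13 − 13 = 0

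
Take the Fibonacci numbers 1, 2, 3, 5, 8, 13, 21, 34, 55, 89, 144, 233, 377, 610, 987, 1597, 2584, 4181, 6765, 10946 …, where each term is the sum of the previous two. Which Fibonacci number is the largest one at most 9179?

6765

6765 ≤ 9179 < 10946, so the largest Fibonacci number not exceeding 9179 is 6765.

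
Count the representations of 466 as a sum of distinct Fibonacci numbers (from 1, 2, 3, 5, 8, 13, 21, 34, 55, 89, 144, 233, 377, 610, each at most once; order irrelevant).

Each representation comes from the Zeckendorf form by replacing some F_k with F_{k−1} + F_{k−2} where possible.
466 = 377+89 = 377+55+34 = 233+144+89 = … (7 more), for 10 in all.

10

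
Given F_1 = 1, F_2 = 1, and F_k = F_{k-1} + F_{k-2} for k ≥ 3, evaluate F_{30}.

832040

Iterating the recurrence up to F_{25} = 75025 and F_{24} = 46368:
F_{26} = F_{25} + F_{24} = 75025 + 46368 = 121393
F_{27} = F_{26} + F_{25} = 121393 + 75025 = 196418
F_{28} = F_{27} + F_{26} = 196418 + 121393 = 317811
F_{29} = F_{28} + F_{27} = 317811 + 196418 = 514229
F_{30} = F_{29} + F_{28} = 514229 + 317811 = 832040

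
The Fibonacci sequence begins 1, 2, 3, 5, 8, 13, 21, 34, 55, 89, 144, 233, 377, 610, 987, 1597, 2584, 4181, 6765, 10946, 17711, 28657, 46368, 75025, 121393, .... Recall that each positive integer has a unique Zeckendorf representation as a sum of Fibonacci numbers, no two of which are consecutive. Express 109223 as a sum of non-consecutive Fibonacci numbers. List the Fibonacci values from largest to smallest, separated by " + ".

Repeatedly subtract the largest Fibonacci number that fits:
75025 ≤ 109223 < 121393, so take 75025; remainder 34198
28657 ≤ 34198 < 46368, so take 28657; remainder 5541
4181 ≤ 5541 < 6765, so take 4181; remainder 1360
987 ≤ 1360 < 1597, so take 987; remainder 373
233 ≤ 373 < 377, so take 233; remainder 140
89 ≤ 140 < 144, so take 89; remainder 51
34 ≤ 51 < 55, so take 34; remainder 17
13 ≤ 17 < 21, so take 13; remainder 4
3 ≤ 4 < 5, so take 3; remainder 1
1 ≤ 1 < 2, so take 1; remainder 0
So 109223 = 75025 + 28657 + 4181 + 987 + 233 + 89 + 34 + 13 + 3 + 1, with no two terms consecutive in the sequence.

75025 + 28657 + 4181 + 987 + 233 + 89 + 34 + 13 + 3 + 1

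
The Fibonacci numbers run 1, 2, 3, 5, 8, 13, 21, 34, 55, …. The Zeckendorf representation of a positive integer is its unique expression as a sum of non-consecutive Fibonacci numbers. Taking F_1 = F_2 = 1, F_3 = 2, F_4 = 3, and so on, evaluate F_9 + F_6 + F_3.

44

F_9 + F_6 + F_3 = 34 + 8 + 2 = 44.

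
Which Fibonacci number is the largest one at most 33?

21 ≤ 33 < 34, so the largest Fibonacci number not exceeding 33 is 21.

21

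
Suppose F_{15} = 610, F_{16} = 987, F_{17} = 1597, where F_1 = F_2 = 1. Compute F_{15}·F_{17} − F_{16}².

1

610·1597 − 987² = 974170 − 974169 = 1. (Cassini's identity: F_{k−1}F_{k+1} − F_k² = (−1)^k.)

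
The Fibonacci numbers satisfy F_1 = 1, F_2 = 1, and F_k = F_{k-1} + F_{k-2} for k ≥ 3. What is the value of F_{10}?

Iterating the recurrence up to F_{2} = 1 and F_{1} = 1:
F_{3} = F_{2} + F_{1} = 1 + 1 = 2
F_{4} = F_{3} + F_{2} = 2 + 1 = 3
F_{5} = F_{4} + F_{3} = 3 + 2 = 5
F_{6} = F_{5} + F_{4} = 5 + 3 = 8
F_{7} = F_{6} + F_{5} = 8 + 5 = 13
F_{8} = F_{7} + F_{6} = 13 + 8 = 21
F_{9} = F_{8} + F_{7} = 21 + 13 = 34
F_{10} = F_{9} + F_{8} = 34 + 21 = 55

55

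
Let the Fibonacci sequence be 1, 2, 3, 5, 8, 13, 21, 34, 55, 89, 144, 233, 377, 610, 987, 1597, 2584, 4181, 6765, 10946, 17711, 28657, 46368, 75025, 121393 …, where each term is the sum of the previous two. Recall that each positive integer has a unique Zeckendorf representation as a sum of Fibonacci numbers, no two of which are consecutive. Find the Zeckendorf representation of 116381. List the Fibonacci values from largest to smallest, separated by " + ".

75025 + 28657 + 10946 + 1597 + 144 + 8 + 3 + 1

take 75025 (≤ 116381); 116381 − 75025 = 41356
take 28657 (≤ 41356); 41356 − 28657 = 12699
take 10946 (≤ 12699); 12699 − 10946 = 1753
take 1597 (≤ 1753); 1753 − 1597 = 156
take 144 (≤ 156); 156 − 144 = 12
take 8 (≤ 12); 12 − 8 = 4
take 3 (≤ 4); 4 − 3 = 1
take 1 (≤ 1); 1 − 1 = 0
So 116381 = 75025 + 28657 + 10946 + 1597 + 144 + 8 + 3 + 1, with no two terms consecutive in the sequence.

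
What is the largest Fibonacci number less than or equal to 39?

34

34 ≤ 39 < 55, so the largest Fibonacci number not exceeding 39 is 34.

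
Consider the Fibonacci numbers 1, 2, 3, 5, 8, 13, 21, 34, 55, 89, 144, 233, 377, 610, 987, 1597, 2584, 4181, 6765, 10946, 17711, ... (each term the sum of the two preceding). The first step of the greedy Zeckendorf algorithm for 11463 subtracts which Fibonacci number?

10946

10946 ≤ 11463 < 17711, so the largest Fibonacci number not exceeding 11463 is 10946.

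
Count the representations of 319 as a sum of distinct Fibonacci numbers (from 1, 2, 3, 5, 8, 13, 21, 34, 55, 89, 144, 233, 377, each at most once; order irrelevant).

319 = 233+55+21+8+2 = 233+55+21+5+3+2 = 144+89+55+21+8+2 = 233+55+13+8+5+3+2 = … (4 more), for 8 in all.

8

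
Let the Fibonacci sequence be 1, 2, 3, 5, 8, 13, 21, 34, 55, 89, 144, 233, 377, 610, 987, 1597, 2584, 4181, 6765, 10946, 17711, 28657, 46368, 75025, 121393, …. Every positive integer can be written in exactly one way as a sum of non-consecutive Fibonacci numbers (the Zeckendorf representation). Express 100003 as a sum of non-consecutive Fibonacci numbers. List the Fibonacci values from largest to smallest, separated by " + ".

largest Fibonacci ≤ 100003 is 75025; 100003 − 75025 = 24978
largest Fibonacci ≤ 24978 is 17711; 24978 − 17711 = 7267
largest Fibonacci ≤ 7267 is 6765; 7267 − 6765 = 502
largest Fibonacci ≤ 502 is 377; 502 − 377 = 125
largest Fibonacci ≤ 125 is 89; 125 − 89 = 36
largest Fibonacci ≤ 36 is 34; 36 − 34 = 2
largest Fibonacci ≤ 2 is 2; 2 − 2 = 0
So 100003 = 75025 + 17711 + 6765 + 377 + 89 + 34 + 2, with no two terms consecutive in the sequence.

75025 + 17711 + 6765 + 377 + 89 + 34 + 2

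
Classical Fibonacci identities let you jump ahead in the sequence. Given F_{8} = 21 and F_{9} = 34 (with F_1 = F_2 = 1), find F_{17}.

By F_{2k+1} = F_k² + F_{k+1}²: F_{17} = 21² + 34² = 441 + 1156 = 1597.

1597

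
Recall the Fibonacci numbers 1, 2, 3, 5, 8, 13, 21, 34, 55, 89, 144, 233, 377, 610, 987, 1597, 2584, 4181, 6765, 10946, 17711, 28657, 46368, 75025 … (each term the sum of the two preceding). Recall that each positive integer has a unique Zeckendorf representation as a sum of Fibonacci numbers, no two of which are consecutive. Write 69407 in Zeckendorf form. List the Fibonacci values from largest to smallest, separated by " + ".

46368 + 17711 + 4181 + 987 + 144 + 13 + 3

subtract 46368 from 69407: 23039 remains
subtract 17711 from 23039: 5328 remains
subtract 4181 from 5328: 1147 remains
subtract 987 from 1147: 160 remains
subtract 144 from 160: 16 remains
subtract 13 from 16: 3 remains
subtract 3 from 3: 0 remains
So 69407 = 46368 + 17711 + 4181 + 987 + 144 + 13 + 3, with no two terms consecutive in the sequence.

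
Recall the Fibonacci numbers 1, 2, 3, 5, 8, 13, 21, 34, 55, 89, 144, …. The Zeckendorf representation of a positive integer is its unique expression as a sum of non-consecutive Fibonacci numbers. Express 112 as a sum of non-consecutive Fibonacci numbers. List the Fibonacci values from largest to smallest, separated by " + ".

89 + 21 + 2

Greedy algorithm:
take 89 (≤ 112); 112 − 89 = 23
take 21 (≤ 23); 23 − 21 = 2
take 2 (≤ 2); 2 − 2 = 0
So 112 = 89 + 21 + 2, with no two terms consecutive in the sequence.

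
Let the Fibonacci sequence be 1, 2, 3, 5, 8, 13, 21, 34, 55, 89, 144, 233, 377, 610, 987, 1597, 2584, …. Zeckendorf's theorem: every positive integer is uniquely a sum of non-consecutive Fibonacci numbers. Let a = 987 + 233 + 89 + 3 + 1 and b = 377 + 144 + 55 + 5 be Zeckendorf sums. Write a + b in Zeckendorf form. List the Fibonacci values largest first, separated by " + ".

The two numbers are 1313 and 581, so their sum is 1894.
Repeatedly subtract the largest Fibonacci number that fits:
subtract 1597 from 1894: 297 remains
subtract 233 from 297: 64 remains
subtract 55 from 64: 9 remains
subtract 8 from 9: 1 remains
subtract 1 from 1: 0 remains

1597 + 233 + 55 + 8 + 1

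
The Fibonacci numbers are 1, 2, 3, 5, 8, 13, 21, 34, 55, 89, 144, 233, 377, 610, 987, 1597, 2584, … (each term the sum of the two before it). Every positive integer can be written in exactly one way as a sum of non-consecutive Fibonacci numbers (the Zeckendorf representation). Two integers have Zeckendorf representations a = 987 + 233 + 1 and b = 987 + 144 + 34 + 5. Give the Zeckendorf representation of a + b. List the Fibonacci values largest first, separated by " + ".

The two numbers are 1221 and 1170, so their sum is 2391.
Greedy algorithm:
1597 ≤ 2391 < 2584, so take 1597; remainder 794
610 ≤ 794 < 987, so take 610; remainder 184
144 ≤ 184 < 233, so take 144; remainder 40
34 ≤ 40 < 55, so take 34; remainder 6
5 ≤ 6 < 8, so take 5; remainder 1
1 ≤ 1 < 2, so take 1; remainder 0

1597 + 610 + 144 + 34 + 5 + 1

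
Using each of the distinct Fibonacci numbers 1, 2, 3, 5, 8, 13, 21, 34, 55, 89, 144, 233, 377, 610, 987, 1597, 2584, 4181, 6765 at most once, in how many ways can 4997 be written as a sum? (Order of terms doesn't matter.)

25

4997 = 4181+610+144+55+5+2 = 4181+610+144+34+21+5+2 = 4181+377+233+144+55+5+2 = … (22 more), for 25 in all.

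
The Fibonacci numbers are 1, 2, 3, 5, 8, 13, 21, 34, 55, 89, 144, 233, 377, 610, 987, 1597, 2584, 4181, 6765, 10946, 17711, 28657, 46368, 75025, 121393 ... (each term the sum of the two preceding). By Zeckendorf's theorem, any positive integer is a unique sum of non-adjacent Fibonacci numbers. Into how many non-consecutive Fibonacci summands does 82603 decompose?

7

82603: greatest Fibonacci not exceeding it is 75025, leaving 7578
7578: greatest Fibonacci not exceeding it is 6765, leaving 813
813: greatest Fibonacci not exceeding it is 610, leaving 203
203: greatest Fibonacci not exceeding it is 144, leaving 59
59: greatest Fibonacci not exceeding it is 55, leaving 4
4: greatest Fibonacci not exceeding it is 3, leaving 1
1: greatest Fibonacci not exceeding it is 1, leaving 0
82603 = 75025 + 6765 + 610 + 144 + 55 + 3 + 1, which has 7 terms.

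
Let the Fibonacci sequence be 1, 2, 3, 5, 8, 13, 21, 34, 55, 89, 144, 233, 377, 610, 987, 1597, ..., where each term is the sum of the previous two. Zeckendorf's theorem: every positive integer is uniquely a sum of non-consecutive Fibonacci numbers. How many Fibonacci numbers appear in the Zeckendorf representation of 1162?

5

1162 − 987 = 175
175 − 144 = 31
31 − 21 = 10
10 − 8 = 2
2 − 2 = 0
1162 = 987 + 144 + 21 + 8 + 2, which has 5 terms.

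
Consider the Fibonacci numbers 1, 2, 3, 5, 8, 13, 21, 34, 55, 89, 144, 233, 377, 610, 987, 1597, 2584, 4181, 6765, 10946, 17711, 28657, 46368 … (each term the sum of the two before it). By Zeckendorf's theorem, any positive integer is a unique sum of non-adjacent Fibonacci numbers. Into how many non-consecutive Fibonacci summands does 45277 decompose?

9

45277: greatest Fibonacci not exceeding it is 28657, leaving 16620
16620: greatest Fibonacci not exceeding it is 10946, leaving 5674
5674: greatest Fibonacci not exceeding it is 4181, leaving 1493
1493: greatest Fibonacci not exceeding it is 987, leaving 506
506: greatest Fibonacci not exceeding it is 377, leaving 129
129: greatest Fibonacci not exceeding it is 89, leaving 40
40: greatest Fibonacci not exceeding it is 34, leaving 6
6: greatest Fibonacci not exceeding it is 5, leaving 1
1: greatest Fibonacci not exceeding it is 1, leaving 0
45277 = 28657 + 10946 + 4181 + 987 + 377 + 89 + 34 + 5 + 1, which has 9 terms.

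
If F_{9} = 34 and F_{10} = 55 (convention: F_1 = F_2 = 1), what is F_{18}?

2584

By the doubling identity F_{2k} = F_k(2F_{k+1} − F_k): F_{18} = 34·(2·55 − 34) = 34·76 = 2584.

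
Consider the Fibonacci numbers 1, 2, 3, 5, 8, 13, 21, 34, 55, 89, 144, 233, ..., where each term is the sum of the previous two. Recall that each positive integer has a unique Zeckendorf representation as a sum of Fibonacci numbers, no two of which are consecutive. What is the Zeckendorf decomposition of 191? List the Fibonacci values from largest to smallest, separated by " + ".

Repeatedly subtract the largest Fibonacci number that fits:
largest Fibonacci ≤ 191 is 144; 191 − 144 = 47
largest Fibonacci ≤ 47 is 34; 47 − 34 = 13
largest Fibonacci ≤ 13 is 13; 13 − 13 = 0
So 191 = 144 + 34 + 13, with no two terms consecutive in the sequence.

144 + 34 + 13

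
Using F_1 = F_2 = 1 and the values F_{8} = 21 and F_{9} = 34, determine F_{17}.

By F_{2k+1} = F_k² + F_{k+1}²: F_{17} = 21² + 34² = 441 + 1156 = 1597.

1597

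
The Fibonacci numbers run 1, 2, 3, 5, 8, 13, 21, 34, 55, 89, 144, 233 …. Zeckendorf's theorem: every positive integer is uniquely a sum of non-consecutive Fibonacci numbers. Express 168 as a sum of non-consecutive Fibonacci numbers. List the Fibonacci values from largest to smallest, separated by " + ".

Greedily peel off the largest Fibonacci term at each step:
largest Fibonacci ≤ 168 is 144; 168 − 144 = 24
largest Fibonacci ≤ 24 is 21; 24 − 21 = 3
largest Fibonacci ≤ 3 is 3; 3 − 3 = 0
So 168 = 144 + 21 + 3, with no two terms consecutive in the sequence.

144 + 21 + 3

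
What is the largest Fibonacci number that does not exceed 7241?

6765 ≤ 7241 < 10946, so the largest Fibonacci number not exceeding 7241 is 6765.

6765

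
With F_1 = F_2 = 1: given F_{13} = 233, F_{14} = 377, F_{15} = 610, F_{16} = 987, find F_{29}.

By the addition formula F_{m+n} = F_m F_{n+1} + F_{m−1} F_n with m=14, n=15: F_{29} = 377·987 + 233·610 = 372099 + 142130 = 514229.

514229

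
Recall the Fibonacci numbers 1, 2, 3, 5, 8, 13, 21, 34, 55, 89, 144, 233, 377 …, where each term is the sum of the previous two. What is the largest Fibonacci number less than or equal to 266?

233

233 ≤ 266 < 377, so the largest Fibonacci number not exceeding 266 is 233.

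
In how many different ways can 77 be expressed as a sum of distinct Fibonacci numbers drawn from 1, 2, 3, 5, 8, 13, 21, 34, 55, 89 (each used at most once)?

Starting from the Zeckendorf form and repeatedly splitting a term F_k into F_{k−1} + F_{k−2} (when neither is already used) reaches every representation.
77 = 55+21+1 = 55+13+8+1 = 55+13+5+3+1 = 34+21+13+8+1 = 34+21+13+5+3+1 — 5 representations.

5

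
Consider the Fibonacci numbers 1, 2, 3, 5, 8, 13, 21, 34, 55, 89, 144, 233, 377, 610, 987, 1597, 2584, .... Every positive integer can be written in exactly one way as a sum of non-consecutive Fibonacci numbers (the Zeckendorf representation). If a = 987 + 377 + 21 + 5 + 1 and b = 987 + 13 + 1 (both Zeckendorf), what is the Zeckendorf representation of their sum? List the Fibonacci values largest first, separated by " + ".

1597 + 610 + 144 + 34 + 5 + 2

The two numbers are 1391 and 1001, so their sum is 2392.
1597 ≤ 2392 < 2584, so take 1597; remainder 795
610 ≤ 795 < 987, so take 610; remainder 185
144 ≤ 185 < 233, so take 144; remainder 41
34 ≤ 41 < 55, so take 34; remainder 7
5 ≤ 7 < 8, so take 5; remainder 2
2 ≤ 2 < 3, so take 2; remainder 0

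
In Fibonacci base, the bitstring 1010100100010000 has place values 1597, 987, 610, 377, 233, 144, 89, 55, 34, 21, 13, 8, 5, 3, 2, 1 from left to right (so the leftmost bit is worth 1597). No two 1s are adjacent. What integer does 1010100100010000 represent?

2503

Summing the place values of the 1 bits: 1597 + 610 + 233 + 55 + 8 = 2503.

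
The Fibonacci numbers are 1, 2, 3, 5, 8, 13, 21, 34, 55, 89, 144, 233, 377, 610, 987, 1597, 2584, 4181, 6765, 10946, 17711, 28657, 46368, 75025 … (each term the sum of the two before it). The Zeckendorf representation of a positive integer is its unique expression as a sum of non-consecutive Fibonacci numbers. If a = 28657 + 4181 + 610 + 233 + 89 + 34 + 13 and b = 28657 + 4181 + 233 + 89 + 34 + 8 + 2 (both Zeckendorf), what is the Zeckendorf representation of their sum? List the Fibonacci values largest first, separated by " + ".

46368 + 17711 + 2584 + 233 + 89 + 34 + 2

The two numbers are 33817 and 33204, so their sum is 67021.
Greedy algorithm:
largest Fibonacci ≤ 67021 is 46368; 67021 − 46368 = 20653
largest Fibonacci ≤ 20653 is 17711; 20653 − 17711 = 2942
largest Fibonacci ≤ 2942 is 2584; 2942 − 2584 = 358
largest Fibonacci ≤ 358 is 233; 358 − 233 = 125
largest Fibonacci ≤ 125 is 89; 125 − 89 = 36
largest Fibonacci ≤ 36 is 34; 36 − 34 = 2
largest Fibonacci ≤ 2 is 2; 2 − 2 = 0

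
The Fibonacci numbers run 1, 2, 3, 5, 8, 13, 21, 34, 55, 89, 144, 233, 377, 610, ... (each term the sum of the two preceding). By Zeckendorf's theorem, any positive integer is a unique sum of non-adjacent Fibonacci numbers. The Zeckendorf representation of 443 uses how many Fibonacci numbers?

4

Repeatedly subtract the largest Fibonacci number that fits:
443: greatest Fibonacci not exceeding it is 377, leaving 66
66: greatest Fibonacci not exceeding it is 55, leaving 11
11: greatest Fibonacci not exceeding it is 8, leaving 3
3: greatest Fibonacci not exceeding it is 3, leaving 0
443 = 377 + 55 + 8 + 3, which has 4 terms.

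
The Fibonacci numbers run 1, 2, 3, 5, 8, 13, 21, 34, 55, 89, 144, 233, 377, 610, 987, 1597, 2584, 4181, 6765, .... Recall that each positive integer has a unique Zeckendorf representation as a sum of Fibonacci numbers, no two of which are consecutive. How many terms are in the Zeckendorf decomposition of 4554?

7

Greedy algorithm:
subtract 4181 from 4554: 373 remains
subtract 233 from 373: 140 remains
subtract 89 from 140: 51 remains
subtract 34 from 51: 17 remains
subtract 13 from 17: 4 remains
subtract 3 from 4: 1 remains
subtract 1 from 1: 0 remains
4554 = 4181 + 233 + 89 + 34 + 13 + 3 + 1, which has 7 terms.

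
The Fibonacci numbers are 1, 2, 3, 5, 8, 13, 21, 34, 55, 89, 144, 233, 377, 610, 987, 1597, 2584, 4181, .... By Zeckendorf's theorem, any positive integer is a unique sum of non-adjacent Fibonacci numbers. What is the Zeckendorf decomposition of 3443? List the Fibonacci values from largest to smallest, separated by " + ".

Greedy algorithm:
take 2584 (≤ 3443); 3443 − 2584 = 859
take 610 (≤ 859); 859 − 610 = 249
take 233 (≤ 249); 249 − 233 = 16
take 13 (≤ 16); 16 − 13 = 3
take 3 (≤ 3); 3 − 3 = 0
So 3443 = 2584 + 610 + 233 + 13 + 3, with no two terms consecutive in the sequence.

2584 + 610 + 233 + 13 + 3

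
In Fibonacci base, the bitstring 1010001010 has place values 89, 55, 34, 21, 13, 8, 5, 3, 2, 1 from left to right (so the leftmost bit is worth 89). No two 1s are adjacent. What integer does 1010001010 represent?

130

Summing the place values of the 1 bits: 89 + 34 + 5 + 2 = 130.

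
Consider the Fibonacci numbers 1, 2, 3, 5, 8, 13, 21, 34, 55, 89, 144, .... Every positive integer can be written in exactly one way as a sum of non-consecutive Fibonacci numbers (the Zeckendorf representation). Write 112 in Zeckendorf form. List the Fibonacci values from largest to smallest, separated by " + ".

89 + 21 + 2

subtract 89 from 112: 23 remains
subtract 21 from 23: 2 remains
subtract 2 from 2: 0 remains
So 112 = 89 + 21 + 2, with no two terms consecutive in the sequence.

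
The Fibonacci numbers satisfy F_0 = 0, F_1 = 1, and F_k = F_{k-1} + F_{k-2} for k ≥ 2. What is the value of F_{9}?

34

Iterating the recurrence up to F_{5} = 5 and F_{4} = 3:
F_{6} = F_{5} + F_{4} = 5 + 3 = 8
F_{7} = F_{6} + F_{5} = 8 + 5 = 13
F_{8} = F_{7} + F_{6} = 13 + 8 = 21
F_{9} = F_{8} + F_{7} = 21 + 13 = 34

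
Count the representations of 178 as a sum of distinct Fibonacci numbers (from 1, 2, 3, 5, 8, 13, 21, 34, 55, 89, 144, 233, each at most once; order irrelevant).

Starting from the Zeckendorf form and repeatedly splitting a term F_k into F_{k−1} + F_{k−2} (when neither is already used) reaches every representation.
178 = 144+34 = 144+21+13 = 89+55+34 = 144+21+8+5 = 89+55+21+13 = … (3 more), for 8 in all.

8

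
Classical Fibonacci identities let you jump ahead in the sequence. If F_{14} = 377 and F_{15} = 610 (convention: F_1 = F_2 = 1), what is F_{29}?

514229

By F_{2k+1} = F_k² + F_{k+1}²: F_{29} = 377² + 610² = 142129 + 372100 = 514229.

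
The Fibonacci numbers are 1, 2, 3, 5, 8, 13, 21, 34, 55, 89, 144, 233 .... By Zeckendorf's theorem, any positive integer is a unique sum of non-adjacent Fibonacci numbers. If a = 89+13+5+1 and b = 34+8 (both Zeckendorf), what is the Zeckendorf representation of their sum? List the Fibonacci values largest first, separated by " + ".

144 + 5 + 1

The two numbers are 108 and 42, so their sum is 150.
Repeatedly subtract the largest Fibonacci number that fits:
150 − 144 = 6
6 − 5 = 1
1 − 1 = 0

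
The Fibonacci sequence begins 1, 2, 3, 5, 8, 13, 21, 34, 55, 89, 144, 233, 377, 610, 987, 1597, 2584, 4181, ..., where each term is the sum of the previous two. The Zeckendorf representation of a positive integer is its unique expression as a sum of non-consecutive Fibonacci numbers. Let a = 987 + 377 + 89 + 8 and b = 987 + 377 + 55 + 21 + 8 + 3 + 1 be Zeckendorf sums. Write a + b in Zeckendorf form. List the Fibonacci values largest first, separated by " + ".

The two numbers are 1461 and 1452, so their sum is 2913.
take 2584 (≤ 2913); 2913 − 2584 = 329
take 233 (≤ 329); 329 − 233 = 96
take 89 (≤ 96); 96 − 89 = 7
take 5 (≤ 7); 7 − 5 = 2
take 2 (≤ 2); 2 − 2 = 0

2584 + 233 + 89 + 5 + 2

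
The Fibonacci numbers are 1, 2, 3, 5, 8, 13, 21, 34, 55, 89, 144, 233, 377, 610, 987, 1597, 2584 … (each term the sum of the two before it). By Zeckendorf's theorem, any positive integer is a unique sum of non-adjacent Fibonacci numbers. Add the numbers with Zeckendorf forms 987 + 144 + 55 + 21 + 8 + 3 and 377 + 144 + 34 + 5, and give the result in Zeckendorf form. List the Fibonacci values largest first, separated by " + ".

The two numbers are 1218 and 560, so their sum is 1778.
subtract 1597 from 1778: 181 remains
subtract 144 from 181: 37 remains
subtract 34 from 37: 3 remains
subtract 3 from 3: 0 remains

1597 + 144 + 34 + 3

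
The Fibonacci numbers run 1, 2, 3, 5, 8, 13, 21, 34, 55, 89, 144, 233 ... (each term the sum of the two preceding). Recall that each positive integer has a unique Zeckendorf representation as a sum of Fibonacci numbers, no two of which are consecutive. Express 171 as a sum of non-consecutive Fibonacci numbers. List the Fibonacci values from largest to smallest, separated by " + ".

144 + 21 + 5 + 1

171: greatest Fibonacci not exceeding it is 144, leaving 27
27: greatest Fibonacci not exceeding it is 21, leaving 6
6: greatest Fibonacci not exceeding it is 5, leaving 1
1: greatest Fibonacci not exceeding it is 1, leaving 0
So 171 = 144 + 21 + 5 + 1, with no two terms consecutive in the sequence.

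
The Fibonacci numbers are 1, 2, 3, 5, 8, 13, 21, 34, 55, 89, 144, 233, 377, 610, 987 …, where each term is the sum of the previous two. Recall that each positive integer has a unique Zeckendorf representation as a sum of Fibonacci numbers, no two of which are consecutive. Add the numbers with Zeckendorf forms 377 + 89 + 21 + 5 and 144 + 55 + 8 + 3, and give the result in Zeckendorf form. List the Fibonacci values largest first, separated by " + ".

610 + 89 + 3

The two numbers are 492 and 210, so their sum is 702.
702: greatest Fibonacci not exceeding it is 610, leaving 92
92: greatest Fibonacci not exceeding it is 89, leaving 3
3: greatest Fibonacci not exceeding it is 3, leaving 0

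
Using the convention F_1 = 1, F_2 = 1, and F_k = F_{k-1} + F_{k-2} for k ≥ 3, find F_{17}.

1597

Iterating the recurrence up to F_{11} = 89 and F_{10} = 55:
F_{12} = F_{11} + F_{10} = 89 + 55 = 144
F_{13} = F_{12} + F_{11} = 144 + 89 = 233
F_{14} = F_{13} + F_{12} = 233 + 144 = 377
F_{15} = F_{14} + F_{13} = 377 + 233 = 610
F_{16} = F_{15} + F_{14} = 610 + 377 = 987
F_{17} = F_{16} + F_{15} = 987 + 610 = 1597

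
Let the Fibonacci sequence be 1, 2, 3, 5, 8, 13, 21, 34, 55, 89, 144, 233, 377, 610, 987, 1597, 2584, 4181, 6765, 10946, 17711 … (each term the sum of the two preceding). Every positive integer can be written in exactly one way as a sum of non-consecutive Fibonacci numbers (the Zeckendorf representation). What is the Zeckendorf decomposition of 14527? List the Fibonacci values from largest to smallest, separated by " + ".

Repeatedly subtract the largest Fibonacci number that fits:
14527 − 10946 = 3581
3581 − 2584 = 997
997 − 987 = 10
10 − 8 = 2
2 − 2 = 0
So 14527 = 10946 + 2584 + 987 + 8 + 2, with no two terms consecutive in the sequence.

10946 + 2584 + 987 + 8 + 2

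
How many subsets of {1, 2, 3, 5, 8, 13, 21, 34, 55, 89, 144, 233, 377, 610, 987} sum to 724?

724 = 610+89+21+3+1 = 610+89+13+8+3+1 = 610+55+34+21+3+1 = 377+233+89+21+3+1 = … (6 more), for 10 in all.

10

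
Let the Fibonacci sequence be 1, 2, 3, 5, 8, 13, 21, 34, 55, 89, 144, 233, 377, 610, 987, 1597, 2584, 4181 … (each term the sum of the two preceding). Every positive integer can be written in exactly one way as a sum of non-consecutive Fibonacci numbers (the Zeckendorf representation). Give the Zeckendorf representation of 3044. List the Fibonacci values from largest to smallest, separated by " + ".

2584 + 377 + 55 + 21 + 5 + 2

2584 ≤ 3044 < 4181, so take 2584; remainder 460
377 ≤ 460 < 610, so take 377; remainder 83
55 ≤ 83 < 89, so take 55; remainder 28
21 ≤ 28 < 34, so take 21; remainder 7
5 ≤ 7 < 8, so take 5; remainder 2
2 ≤ 2 < 3, so take 2; remainder 0
So 3044 = 2584 + 377 + 55 + 21 + 5 + 2, with no two terms consecutive in the sequence.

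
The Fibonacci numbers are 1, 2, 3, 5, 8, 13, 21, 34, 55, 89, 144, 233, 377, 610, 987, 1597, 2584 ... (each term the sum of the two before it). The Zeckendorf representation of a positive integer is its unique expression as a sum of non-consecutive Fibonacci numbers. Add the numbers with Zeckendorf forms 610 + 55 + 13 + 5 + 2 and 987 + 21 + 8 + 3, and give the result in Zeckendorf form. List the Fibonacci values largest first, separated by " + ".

The two numbers are 685 and 1019, so their sum is 1704.
1597 ≤ 1704 < 2584, so take 1597; remainder 107
89 ≤ 107 < 144, so take 89; remainder 18
13 ≤ 18 < 21, so take 13; remainder 5
5 ≤ 5 < 8, so take 5; remainder 0

1597 + 89 + 13 + 5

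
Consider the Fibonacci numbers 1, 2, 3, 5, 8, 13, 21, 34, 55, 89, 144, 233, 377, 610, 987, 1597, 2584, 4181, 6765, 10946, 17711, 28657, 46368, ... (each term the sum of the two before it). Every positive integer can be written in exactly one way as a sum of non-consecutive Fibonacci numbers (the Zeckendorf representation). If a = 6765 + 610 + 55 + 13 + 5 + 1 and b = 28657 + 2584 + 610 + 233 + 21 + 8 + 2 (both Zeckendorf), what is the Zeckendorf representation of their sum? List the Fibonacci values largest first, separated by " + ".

28657 + 6765 + 2584 + 987 + 377 + 144 + 34 + 13 + 3

The two numbers are 7449 and 32115, so their sum is 39564.
39564: greatest Fibonacci not exceeding it is 28657, leaving 10907
10907: greatest Fibonacci not exceeding it is 6765, leaving 4142
4142: greatest Fibonacci not exceeding it is 2584, leaving 1558
1558: greatest Fibonacci not exceeding it is 987, leaving 571
571: greatest Fibonacci not exceeding it is 377, leaving 194
194: greatest Fibonacci not exceeding it is 144, leaving 50
50: greatest Fibonacci not exceeding it is 34, leaving 16
16: greatest Fibonacci not exceeding it is 13, leaving 3
3: greatest Fibonacci not exceeding it is 3, leaving 0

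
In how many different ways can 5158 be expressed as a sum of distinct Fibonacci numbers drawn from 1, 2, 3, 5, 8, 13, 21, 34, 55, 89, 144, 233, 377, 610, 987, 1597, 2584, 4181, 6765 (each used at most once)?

33

Starting from the Zeckendorf form and repeatedly splitting a term F_k into F_{k−1} + F_{k−2} (when neither is already used) reaches every representation.
5158 = 4181+610+233+89+34+8+3 = 4181+610+233+89+34+8+2+1 = 4181+610+233+89+21+13+8+3 = 4181+610+233+89+34+5+3+2+1 = 4181+610+233+89+21+13+8+2+1 = … (28 more), for 33 in all.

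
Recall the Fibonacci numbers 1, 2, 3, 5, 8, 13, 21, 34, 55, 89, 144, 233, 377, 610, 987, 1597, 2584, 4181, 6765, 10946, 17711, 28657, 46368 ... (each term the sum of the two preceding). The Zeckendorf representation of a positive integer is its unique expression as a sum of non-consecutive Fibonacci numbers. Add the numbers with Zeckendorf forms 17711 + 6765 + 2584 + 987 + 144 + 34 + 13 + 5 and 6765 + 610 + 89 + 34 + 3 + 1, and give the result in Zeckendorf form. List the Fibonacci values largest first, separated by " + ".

28657 + 6765 + 233 + 89 + 1

The two numbers are 28243 and 7502, so their sum is 35745.
35745: greatest Fibonacci not exceeding it is 28657, leaving 7088
7088: greatest Fibonacci not exceeding it is 6765, leaving 323
323: greatest Fibonacci not exceeding it is 233, leaving 90
90: greatest Fibonacci not exceeding it is 89, leaving 1
1: greatest Fibonacci not exceeding it is 1, leaving 0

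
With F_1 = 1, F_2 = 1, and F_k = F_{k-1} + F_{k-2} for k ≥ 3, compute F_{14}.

Iterating the recurrence up to F_{6} = 8 and F_{5} = 5:
F_{7} = F_{6} + F_{5} = 8 + 5 = 13
F_{8} = F_{7} + F_{6} = 13 + 8 = 21
F_{9} = F_{8} + F_{7} = 21 + 13 = 34
F_{10} = F_{9} + F_{8} = 34 + 21 = 55
F_{11} = F_{10} + F_{9} = 55 + 34 = 89
F_{12} = F_{11} + F_{10} = 89 + 55 = 144
F_{13} = F_{12} + F_{11} = 144 + 89 = 233
F_{14} = F_{13} + F_{12} = 233 + 144 = 377

377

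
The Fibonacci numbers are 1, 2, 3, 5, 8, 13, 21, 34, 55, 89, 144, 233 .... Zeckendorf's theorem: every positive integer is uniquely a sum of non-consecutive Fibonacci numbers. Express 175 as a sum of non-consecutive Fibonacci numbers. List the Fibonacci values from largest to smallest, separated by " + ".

144 + 21 + 8 + 2

subtract 144 from 175: 31 remains
subtract 21 from 31: 10 remains
subtract 8 from 10: 2 remains
subtract 2 from 2: 0 remains
So 175 = 144 + 21 + 8 + 2, with no two terms consecutive in the sequence.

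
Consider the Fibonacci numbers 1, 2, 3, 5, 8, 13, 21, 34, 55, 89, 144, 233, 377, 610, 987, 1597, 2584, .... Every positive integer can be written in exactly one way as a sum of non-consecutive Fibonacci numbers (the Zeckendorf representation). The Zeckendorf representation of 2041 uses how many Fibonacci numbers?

6

Greedily peel off the largest Fibonacci term at each step:
2041: greatest Fibonacci not exceeding it is 1597, leaving 444
444: greatest Fibonacci not exceeding it is 377, leaving 67
67: greatest Fibonacci not exceeding it is 55, leaving 12
12: greatest Fibonacci not exceeding it is 8, leaving 4
4: greatest Fibonacci not exceeding it is 3, leaving 1
1: greatest Fibonacci not exceeding it is 1, leaving 0
2041 = 1597 + 377 + 55 + 8 + 3 + 1, which has 6 terms.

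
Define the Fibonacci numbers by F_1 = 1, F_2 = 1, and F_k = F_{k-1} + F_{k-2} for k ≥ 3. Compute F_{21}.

Iterating the recurrence up to F_{17} = 1597 and F_{16} = 987:
F_{18} = F_{17} + F_{16} = 1597 + 987 = 2584
F_{19} = F_{18} + F_{17} = 2584 + 1597 = 4181
F_{20} = F_{19} + F_{18} = 4181 + 2584 = 6765
F_{21} = F_{20} + F_{19} = 6765 + 4181 = 10946

10946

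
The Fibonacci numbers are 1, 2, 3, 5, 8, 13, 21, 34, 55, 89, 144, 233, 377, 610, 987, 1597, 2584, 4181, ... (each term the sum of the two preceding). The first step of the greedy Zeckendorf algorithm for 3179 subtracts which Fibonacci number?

2584

2584 ≤ 3179 < 4181, so the largest Fibonacci number not exceeding 3179 is 2584.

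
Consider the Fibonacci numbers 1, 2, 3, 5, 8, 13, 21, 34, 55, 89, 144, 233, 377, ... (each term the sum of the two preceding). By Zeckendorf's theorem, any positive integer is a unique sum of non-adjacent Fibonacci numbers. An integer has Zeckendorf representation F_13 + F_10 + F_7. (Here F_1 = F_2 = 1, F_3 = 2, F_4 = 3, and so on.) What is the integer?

301

F_13 + F_10 + F_7 = 233 + 55 + 13 = 301.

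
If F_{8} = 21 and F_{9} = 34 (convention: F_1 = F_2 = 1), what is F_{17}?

1597

By F_{2k+1} = F_k² + F_{k+1}²: F_{17} = 21² + 34² = 441 + 1156 = 1597.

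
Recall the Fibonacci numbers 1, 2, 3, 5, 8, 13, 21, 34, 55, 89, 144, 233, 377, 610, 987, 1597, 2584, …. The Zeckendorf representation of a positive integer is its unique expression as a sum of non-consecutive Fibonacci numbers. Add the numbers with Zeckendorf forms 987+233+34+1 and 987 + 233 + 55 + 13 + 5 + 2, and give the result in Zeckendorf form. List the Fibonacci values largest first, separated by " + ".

1597 + 610 + 233 + 89 + 21

The two numbers are 1255 and 1295, so their sum is 2550.
Repeatedly subtract the largest Fibonacci number that fits:
subtract 1597 from 2550: 953 remains
subtract 610 from 953: 343 remains
subtract 233 from 343: 110 remains
subtract 89 from 110: 21 remains
subtract 21 from 21: 0 remains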